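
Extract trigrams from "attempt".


Word: "attempt" (length 7)
Number of trigrams = 7 - 3 + 1 = 5
  Position 0: "att"
  Position 1: "tte"
  Position 2: "tem"
  Position 3: "emp"
  Position 4: "mpt"
Trigrams = "att", "tte", "tem", "emp", "mpt"


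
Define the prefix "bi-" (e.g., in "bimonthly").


Prefix: bi-
Example: bimonthly (bi- + monthly)
Meaning = two


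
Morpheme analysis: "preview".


Word: "preview"
Morphemes: pre- / view
Each morpheme carries meaning
= 2 morphemes


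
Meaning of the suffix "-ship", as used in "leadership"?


Suffix: -ship
Example: leadership = leader + -ship
Meaning = state / position


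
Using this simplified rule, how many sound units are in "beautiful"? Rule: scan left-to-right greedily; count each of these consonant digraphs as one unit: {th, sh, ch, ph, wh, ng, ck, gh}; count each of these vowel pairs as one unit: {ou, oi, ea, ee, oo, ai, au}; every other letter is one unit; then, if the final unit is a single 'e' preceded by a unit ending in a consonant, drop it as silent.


Word: "beautiful" (9 letters)
Left-to-right scan:
  [1] 'b' (letter)
  [2] 'ea' (vowel-pair)
  [3] 'u' (letter)
  [4] 't' (letter)
  [5] 'i' (letter)
  [6] 'f' (letter)
  [7] 'u' (letter)
  [8] 'l' (letter)
Units from scan: 8
Sound units = 8 units


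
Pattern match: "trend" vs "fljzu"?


Pattern of "trend": [0, 1, 2, 3, 4]
Pattern of "fljzu": [0, 1, 2, 3, 4]
Patterns match
Same pattern = Yes


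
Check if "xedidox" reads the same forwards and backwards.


Word: "xedidox"
Reversed: "xodidex"
Forward == Backward? xedidox != xodidex
Palindrome = No


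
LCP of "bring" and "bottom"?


Word 1: "bring"
Word 2: "bottom"
Comparing from start:
  Pos 0: 'b' == 'b'
  Pos 1: 'r' != 'o' (stop)
LCP = "b" (length 1)


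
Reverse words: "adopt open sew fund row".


Original: "adopt open sew fund row"
Words (1..n): adopt | open | sew | fund | row
Reversed (n..1): row | fund | sew | open | adopt
Result = "row fund sew open adopt"


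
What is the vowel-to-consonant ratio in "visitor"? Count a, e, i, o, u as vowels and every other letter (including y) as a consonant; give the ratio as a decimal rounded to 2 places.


Word: "visitor"
Vowels (a,e,i,o,u): 3
Consonants: 4
Ratio = 3/4
= 0.75


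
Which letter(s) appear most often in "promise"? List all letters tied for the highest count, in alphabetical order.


Word: "promise"
Letter counts:
  'e': 1
  'i': 1
  'm': 1
  'o': 1
  'p': 1
  'r': 1
  's': 1
Maximum count = 1
Most frequent = 'e', 'i', 'm', 'o', 'p', 'r', 's' (1 time each)


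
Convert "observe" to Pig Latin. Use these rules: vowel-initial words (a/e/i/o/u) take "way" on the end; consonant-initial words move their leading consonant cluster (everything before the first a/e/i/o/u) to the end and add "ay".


Word: "observe"
Starts with vowel → add 'way'
Pig Latin = "observeway"


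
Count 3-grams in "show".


Word: "show" (length 4)
Number of 3-grams = length - 3 + 1 = 4 - 3 + 1
= 2


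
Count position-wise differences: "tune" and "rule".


Comparing character by character (same length = 4):
  Pos 0: 't' vs 'r' !=
  Pos 1: 'u' vs 'u' =
  Pos 2: 'n' vs 'l' !=
  Pos 3: 'e' vs 'e' =
Hamming distance = 2


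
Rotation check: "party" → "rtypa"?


Word: "party", Candidate: "rtypa"
Method: check if candidate is substring of word+word
"partyparty" contains "rtypa"? Yes
Is rotation = Yes


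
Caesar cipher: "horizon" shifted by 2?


Word: "horizon"
Shift: 2
Each letter → (letter + shift) mod 26:
  'h' (7) + 2 = 9 → 'j'
  'o' (14) + 2 = 16 → 'q'
  'r' (17) + 2 = 19 → 't'
  'i' (8) + 2 = 10 → 'k'
  'z' (25) + 2 = 1 → 'b'
  'o' (14) + 2 = 16 → 'q'
  'n' (13) + 2 = 15 → 'p'
Result = "jqtkbqp"


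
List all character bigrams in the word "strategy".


Word: "strategy" (length 8)
Number of bigrams = 8 - 2 + 1 = 7
  Position 0: "st"
  Position 1: "tr"
  Position 2: "ra"
  Position 3: "at"
  Position 4: "te"
  Position 5: "eg"
  Position 6: "gy"
Bigrams = "st", "tr", "ra", "at", "te", "eg", "gy"


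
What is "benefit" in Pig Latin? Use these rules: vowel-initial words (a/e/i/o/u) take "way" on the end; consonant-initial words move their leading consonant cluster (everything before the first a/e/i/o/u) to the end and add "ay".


Word: "benefit"
Starts with consonant(s) → move to end, add 'ay'
Consonant cluster: "b"
Pig Latin = "enefitbay"


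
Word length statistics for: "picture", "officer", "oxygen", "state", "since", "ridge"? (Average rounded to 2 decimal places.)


Lengths: "picture"=7, "officer"=7, "oxygen"=6, "state"=5, "since"=5, "ridge"=5
Sum = 35, Count = 6
Average = 35/6 = 5.83
= avg=5.83, min=5, max=7


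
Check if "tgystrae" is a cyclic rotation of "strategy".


Word: "strategy", Candidate: "tgystrae"
Method: check if candidate is substring of word+word
"strategystrategy" contains "tgystrae"? No
Is rotation = No


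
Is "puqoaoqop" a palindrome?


Word: "puqoaoqop"
Reversed: "poqoaoqup"
Forward == Backward? puqoaoqop != poqoaoqup
Palindrome = No


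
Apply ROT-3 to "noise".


Word: "noise"
Shift: 3
Each letter → (letter + shift) mod 26:
  'n' (13) + 3 = 16 → 'q'
  'o' (14) + 3 = 17 → 'r'
  'i' (8) + 3 = 11 → 'l'
  's' (18) + 3 = 21 → 'v'
  'e' (4) + 3 = 7 → 'h'
Result = "qrlvh"


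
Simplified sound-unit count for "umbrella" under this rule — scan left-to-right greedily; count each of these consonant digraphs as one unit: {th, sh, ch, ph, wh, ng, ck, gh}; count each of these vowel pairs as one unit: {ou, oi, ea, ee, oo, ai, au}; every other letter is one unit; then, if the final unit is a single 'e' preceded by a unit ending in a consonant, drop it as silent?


Word: "umbrella" (8 letters)
Left-to-right scan:
  1. 'u' (letter)
  2. 'm' (letter)
  3. 'b' (letter)
  4. 'r' (letter)
  5. 'e' (letter)
  6. 'l' (letter)
  7. 'l' (letter)
  8. 'a' (letter)
Units from scan: 8
Sound units = 8 units


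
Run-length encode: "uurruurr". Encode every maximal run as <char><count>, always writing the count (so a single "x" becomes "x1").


String: "uurruurr"
Scanning for consecutive runs:
  'u' x 2
  'r' x 2
  'u' x 2
  'r' x 2
RLE = "u2r2u2r2"


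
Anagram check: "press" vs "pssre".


Word 1: "press" → sorted: eprss
Word 2: "pssre" → sorted: eprss
Same letters? eprss == eprss
Anagram = Yes


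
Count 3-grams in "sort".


Word: "sort" (length 4)
Number of 3-grams = length - 3 + 1 = 4 - 3 + 1
= 2


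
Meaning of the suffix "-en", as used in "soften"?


Suffix: -en
Example: soften = soft + -en
Meaning = to make / become


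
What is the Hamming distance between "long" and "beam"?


Comparing character by character (same length = 4):
  Pos 0: 'l' vs 'b' !=
  Pos 1: 'o' vs 'e' !=
  Pos 2: 'n' vs 'a' !=
  Pos 3: 'g' vs 'm' !=
Hamming distance = 4


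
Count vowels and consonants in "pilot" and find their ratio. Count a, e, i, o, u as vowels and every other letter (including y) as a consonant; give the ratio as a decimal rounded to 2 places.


Word: "pilot"
Vowels (a,e,i,o,u): 2
Consonants: 3
Ratio = 2/3
= 0.67


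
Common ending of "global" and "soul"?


Word 1: "global"
Word 2: "soul"
Comparing from end:
  Pos -1: 'l' == 'l'
  Pos -2: 'a' != 'u' (stop)
LCS = "l" (length 1)


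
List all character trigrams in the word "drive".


Word: "drive" (length 5)
Number of trigrams = 5 - 3 + 1 = 3
  Position 0: "dri"
  Position 1: "riv"
  Position 2: "ive"
Trigrams = "dri", "riv", "ive"


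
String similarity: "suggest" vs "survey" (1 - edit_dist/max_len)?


Word 1: "suggest" (length 7)
Word 2: "survey" (length 6)
One optimal edit sequence:
  1. keep 's'
  2. keep 'u'
  3. substitute 'g' -> 'r'  (+1)
  4. substitute 'g' -> 'v'  (+1)
  5. keep 'e'
  6. delete 's'  (+1)
  7. substitute 't' -> 'y'  (+1)
Edit distance = 4
Max length = max(7, 6) = 7
Similarity = 1 - 4/7
= 0.4286


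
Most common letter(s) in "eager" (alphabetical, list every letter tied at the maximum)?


Word: "eager"
Letter counts:
  'a': 1
  'e': 2
  'g': 1
  'r': 1
Maximum count = 2
Most frequent = 'e' (2 times each)


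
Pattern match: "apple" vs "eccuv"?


Pattern of "apple": [0, 1, 1, 2, 3]
Pattern of "eccuv": [0, 1, 1, 2, 3]
Patterns match
Same pattern = Yes


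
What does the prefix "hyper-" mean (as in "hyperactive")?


Prefix: hyper-
Example: hyperactive = hyper- + active
Meaning = over / excessive


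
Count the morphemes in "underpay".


Word: "underpay"
Morphemes: under- / pay
Each morpheme carries meaning
= 2 morphemes


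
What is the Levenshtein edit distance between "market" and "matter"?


Word 1: "market" (length 6)
Word 2: "matter" (length 6)
One optimal edit sequence (insert/delete/substitute each cost 1):
  1. keep 'm'
  2. keep 'a'
  3. substitute 'r' -> 't'  (+1)
  4. substitute 'k' -> 't'  (+1)
  5. keep 'e'
  6. substitute 't' -> 'r'  (+1)
Total edit operations: 3
Edit distance = 3


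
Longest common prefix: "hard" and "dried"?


Word 1: "hard"
Word 2: "dried"
Comparing from start:
  Pos 0: 'h' != 'd' (stop)
LCP = "" (length 0)


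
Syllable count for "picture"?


Word: "picture"
Syllable breakdown: pic · ture
Counting: 2 parts
= 2 syllables


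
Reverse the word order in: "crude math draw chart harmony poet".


Original: "crude math draw chart harmony poet"
Words (1..n): crude | math | draw | chart | harmony | poet
Reversed (n..1): poet | harmony | chart | draw | math | crude
Result = "poet harmony chart draw math crude"


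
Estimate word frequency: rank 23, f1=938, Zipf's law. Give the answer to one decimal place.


Zipf's law: f(r) = f(1) / r
f(1) = 938
f(23) = 938 / 23
= 40.8 occurrences


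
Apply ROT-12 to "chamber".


Word: "chamber"
Shift: 12
Each letter → (letter + shift) mod 26:
  'c' (2) + 12 = 14 → 'o'
  'h' (7) + 12 = 19 → 't'
  'a' (0) + 12 = 12 → 'm'
  'm' (12) + 12 = 24 → 'y'
  'b' (1) + 12 = 13 → 'n'
  'e' (4) + 12 = 16 → 'q'
  'r' (17) + 12 = 3 → 'd'
Result = "otmynqd"


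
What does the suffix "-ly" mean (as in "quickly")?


Suffix: -ly
As in: quickly -> quick + -ly
Meaning = in a manner


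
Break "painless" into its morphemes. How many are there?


Word: "painless"
Morphemes: pain + -less
Each morpheme carries meaning
= 2 morphemes


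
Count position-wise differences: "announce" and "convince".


Comparing character by character (same length = 8):
  Pos 0: 'a' vs 'c' !=
  Pos 1: 'n' vs 'o' !=
  Pos 2: 'n' vs 'n' =
  Pos 3: 'o' vs 'v' !=
  Pos 4: 'u' vs 'i' !=
  Pos 5: 'n' vs 'n' =
  Pos 6: 'c' vs 'c' =
  Pos 7: 'e' vs 'e' =
Hamming distance = 4


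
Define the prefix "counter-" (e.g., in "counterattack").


Prefix: counter-
As in: counterattack -> counter- + attack
Meaning = against / opposite


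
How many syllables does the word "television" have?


Word: "television"
Syllable breakdown: tel | e | vi | sion
Counting: 4 parts
= 4 syllables


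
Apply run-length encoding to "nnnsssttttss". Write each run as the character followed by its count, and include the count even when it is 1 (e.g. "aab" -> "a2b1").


String: "nnnsssttttss"
Scanning for consecutive runs:
  'n' x 3
  's' x 3
  't' x 4
  's' x 2
RLE = "n3s3t4s2"


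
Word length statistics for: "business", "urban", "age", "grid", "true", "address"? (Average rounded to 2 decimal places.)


Lengths: "business"=8, "urban"=5, "age"=3, "grid"=4, "true"=4, "address"=7
Sum = 31, Count = 6
Average = 31/6 = 5.17
= avg=5.17, min=3, max=8


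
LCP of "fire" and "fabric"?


Word 1: "fire"
Word 2: "fabric"
Comparing from start:
  Pos 0: 'f' == 'f'
  Pos 1: 'i' != 'a' (stop)
LCP = "f" (length 1)


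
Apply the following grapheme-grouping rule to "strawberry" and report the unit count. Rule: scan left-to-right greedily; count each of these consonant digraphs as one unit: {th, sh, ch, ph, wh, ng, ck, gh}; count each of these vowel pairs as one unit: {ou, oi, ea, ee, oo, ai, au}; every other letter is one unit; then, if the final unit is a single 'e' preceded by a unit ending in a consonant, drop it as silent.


Word: "strawberry" (10 letters)
Left-to-right scan:
  1. 's' (letter)
  2. 't' (letter)
  3. 'r' (letter)
  4. 'a' (letter)
  5. 'w' (letter)
  6. 'b' (letter)
  7. 'e' (letter)
  8. 'r' (letter)
  9. 'r' (letter)
  10. 'y' (letter)
Units from scan: 10
Sound units = 10 units


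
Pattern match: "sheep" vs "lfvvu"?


Pattern of "sheep": [0, 1, 2, 2, 3]
Pattern of "lfvvu": [0, 1, 2, 2, 3]
Patterns match
Same pattern = Yes


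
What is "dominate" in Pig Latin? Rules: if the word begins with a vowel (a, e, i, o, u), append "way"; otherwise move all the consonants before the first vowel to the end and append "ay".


Word: "dominate"
Starts with consonant(s) → move to end, add 'ay'
Consonant cluster: "d"
Pig Latin = "ominateday"


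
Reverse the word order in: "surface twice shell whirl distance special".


Original: "surface twice shell whirl distance special"
Words (1..n): surface | twice | shell | whirl | distance | special
Reversed (n..1): special | distance | whirl | shell | twice | surface
Result = "special distance whirl shell twice surface"


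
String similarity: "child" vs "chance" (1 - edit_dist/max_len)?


Word 1: "child" (length 5)
Word 2: "chance" (length 6)
One optimal edit sequence:
  1. keep 'c'
  2. keep 'h'
  3. insert 'a'  (+1)
  4. substitute 'i' -> 'n'  (+1)
  5. substitute 'l' -> 'c'  (+1)
  6. substitute 'd' -> 'e'  (+1)
Edit distance = 4
Max length = max(5, 6) = 6
Similarity = 1 - 4/6
= 0.3333


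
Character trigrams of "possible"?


Word: "possible" (length 8)
Number of trigrams = 8 - 3 + 1 = 6
  Position 0: "pos"
  Position 1: "oss"
  Position 2: "ssi"
  Position 3: "sib"
  Position 4: "ibl"
  Position 5: "ble"
Trigrams = "pos", "oss", "ssi", "sib", "ibl", "ble"


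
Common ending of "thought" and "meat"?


Word 1: "thought"
Word 2: "meat"
Comparing from end:
  Pos -1: 't' == 't'
  Pos -2: 'h' != 'a' (stop)
LCS = "t" (length 1)


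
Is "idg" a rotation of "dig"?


Word: "dig", Candidate: "idg"
Method: check if candidate is substring of word+word
"digdig" contains "idg"? No
Is rotation = No


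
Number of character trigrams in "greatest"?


Word: "greatest" (length 8)
Number of 3-grams = length - 3 + 1 = 8 - 3 + 1
= 6


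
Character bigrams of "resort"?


Word: "resort" (length 6)
Number of bigrams = 6 - 2 + 1 = 5
  Position 0: "re"
  Position 1: "es"
  Position 2: "so"
  Position 3: "or"
  Position 4: "rt"
Bigrams = "re", "es", "so", "or", "rt"


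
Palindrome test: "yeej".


Word: "yeej"
Reversed: "jeey"
Forward == Backward? yeej != jeey
Palindrome = No


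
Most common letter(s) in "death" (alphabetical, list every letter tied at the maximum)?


Word: "death"
Letter counts:
  'a': 1
  'd': 1
  'e': 1
  'h': 1
  't': 1
Maximum count = 1
Most frequent = 'a', 'd', 'e', 'h', 't' (1 time each)


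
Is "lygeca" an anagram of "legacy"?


Word 1: "legacy" → sorted: acegly
Word 2: "lygeca" → sorted: acegly
Same letters? acegly == acegly
Anagram = Yes


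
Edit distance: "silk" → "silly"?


Word 1: "silk" (length 4)
Word 2: "silly" (length 5)
One optimal edit sequence (insert/delete/substitute each cost 1):
  1. keep 's'
  2. keep 'i'
  3. insert 'l'  (+1)
  4. keep 'l'
  5. substitute 'k' -> 'y'  (+1)
Total edit operations: 2
Edit distance = 2


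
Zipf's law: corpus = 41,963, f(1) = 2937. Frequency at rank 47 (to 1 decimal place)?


Zipf's law: f(r) = f(1) / r
f(1) = 2937
f(47) = 2937 / 47
= 62.5 occurrences


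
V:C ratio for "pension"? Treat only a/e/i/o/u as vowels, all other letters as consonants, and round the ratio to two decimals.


Word: "pension"
Vowels (a,e,i,o,u): 3
Consonants: 4
Ratio = 3/4
= 0.75


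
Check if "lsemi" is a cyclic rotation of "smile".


Word: "smile", Candidate: "lsemi"
Method: check if candidate is substring of word+word
"smilesmile" contains "lsemi"? No
Is rotation = No


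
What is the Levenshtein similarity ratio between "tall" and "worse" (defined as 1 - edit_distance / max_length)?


Word 1: "tall" (length 4)
Word 2: "worse" (length 5)
One optimal edit sequence:
  1. insert 'w'  (+1)
  2. substitute 't' -> 'o'  (+1)
  3. substitute 'a' -> 'r'  (+1)
  4. substitute 'l' -> 's'  (+1)
  5. substitute 'l' -> 'e'  (+1)
Edit distance = 5
Max length = max(4, 5) = 5
Similarity = 1 - 5/5
= 0.0000


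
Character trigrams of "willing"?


Word: "willing" (length 7)
Number of trigrams = 7 - 3 + 1 = 5
  Position 0: "wil"
  Position 1: "ill"
  Position 2: "lli"
  Position 3: "lin"
  Position 4: "ing"
Trigrams = "wil", "ill", "lli", "lin", "ing"


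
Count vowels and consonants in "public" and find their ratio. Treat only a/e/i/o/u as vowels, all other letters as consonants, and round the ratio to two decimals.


Word: "public"
Vowels (a,e,i,o,u): 2
Consonants: 4
Ratio = 2/4
= 0.50


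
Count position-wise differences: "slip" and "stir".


Comparing character by character (same length = 4):
  Pos 0: 's' vs 's' =
  Pos 1: 'l' vs 't' !=
  Pos 2: 'i' vs 'i' =
  Pos 3: 'p' vs 'r' !=
Hamming distance = 2


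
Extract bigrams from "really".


Word: "really" (length 6)
Number of bigrams = 6 - 2 + 1 = 5
  Position 0: "re"
  Position 1: "ea"
  Position 2: "al"
  Position 3: "ll"
  Position 4: "ly"
Bigrams = "re", "ea", "al", "ll", "ly"


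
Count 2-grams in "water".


Word: "water" (length 5)
Number of 2-grams = length - 2 + 1 = 5 - 2 + 1
= 4


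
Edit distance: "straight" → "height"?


Word 1: "straight" (length 8)
Word 2: "height" (length 6)
One optimal edit sequence (insert/delete/substitute each cost 1):
  1. delete 's'  (+1)
  2. delete 't'  (+1)
  3. substitute 'r' -> 'h'  (+1)
  4. substitute 'a' -> 'e'  (+1)
  5. keep 'i'
  6. keep 'g'
  7. keep 'h'
  8. keep 't'
Total edit operations: 4
Edit distance = 4


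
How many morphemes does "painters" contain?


Word: "painters"
Morphemes: paint + -er + -s
Each morpheme carries meaning
= 3 morphemes


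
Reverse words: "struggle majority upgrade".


Original: "struggle majority upgrade"
Words (1..n): struggle | majority | upgrade
Reversed (n..1): upgrade | majority | struggle
Result = "upgrade majority struggle"


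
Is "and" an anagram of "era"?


Word 1: "era" → sorted: aer
Word 2: "and" → sorted: adn
Same letters? aer != adn
Anagram = No


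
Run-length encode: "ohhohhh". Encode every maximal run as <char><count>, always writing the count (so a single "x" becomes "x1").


String: "ohhohhh"
Scanning for consecutive runs:
  'o' x 1
  'h' x 2
  'o' x 1
  'h' x 3
RLE = "o1h2o1h3"


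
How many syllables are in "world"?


Word: "world"
Syllable breakdown: world
Counting: 1 part
= 1 syllable


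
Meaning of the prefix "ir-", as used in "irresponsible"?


Prefix: ir-
Example: irresponsible (ir- + responsible)
Meaning = not


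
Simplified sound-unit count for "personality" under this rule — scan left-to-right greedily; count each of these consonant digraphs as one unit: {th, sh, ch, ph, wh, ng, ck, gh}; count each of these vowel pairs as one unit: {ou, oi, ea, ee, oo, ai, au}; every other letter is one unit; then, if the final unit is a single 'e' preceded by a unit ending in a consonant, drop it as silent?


Word: "personality" (11 letters)
Left-to-right scan:
  [1] 'p' (letter)
  [2] 'e' (letter)
  [3] 'r' (letter)
  [4] 's' (letter)
  [5] 'o' (letter)
  [6] 'n' (letter)
  [7] 'a' (letter)
  [8] 'l' (letter)
  [9] 'i' (letter)
  [10] 't' (letter)
  [11] 'y' (letter)
Units from scan: 11
Sound units = 11 units


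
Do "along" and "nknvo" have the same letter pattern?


Pattern of "along": [0, 1, 2, 3, 4]
Pattern of "nknvo": [0, 1, 0, 2, 3]
Patterns do not match
Same pattern = No


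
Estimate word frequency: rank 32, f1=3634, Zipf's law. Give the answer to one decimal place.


Zipf's law: f(r) = f(1) / r
f(1) = 3634
f(32) = 3634 / 32
= 113.6 occurrences


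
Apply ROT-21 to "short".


Word: "short"
Shift: 21
Each letter → (letter + shift) mod 26:
  's' (18) + 21 = 13 → 'n'
  'h' (7) + 21 = 2 → 'c'
  'o' (14) + 21 = 9 → 'j'
  'r' (17) + 21 = 12 → 'm'
  't' (19) + 21 = 14 → 'o'
Result = "ncjmo"


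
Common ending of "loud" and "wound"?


Word 1: "loud"
Word 2: "wound"
Comparing from end:
  Pos -1: 'd' == 'd'
  Pos -2: 'u' != 'n' (stop)
LCS = "d" (length 1)


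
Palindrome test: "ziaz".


Word: "ziaz"
Reversed: "zaiz"
Forward == Backward? ziaz != zaiz
Palindrome = No


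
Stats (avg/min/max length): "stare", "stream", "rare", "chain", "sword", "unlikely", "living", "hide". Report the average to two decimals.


Lengths: "stare"=5, "stream"=6, "rare"=4, "chain"=5, "sword"=5, "unlikely"=8, "living"=6, "hide"=4
Sum = 43, Count = 8
Average = 43/8 = 5.38
= avg=5.38, min=4, max=8


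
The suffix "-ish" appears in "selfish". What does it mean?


Suffix: -ish
Example: selfish (self + -ish)
Meaning = somewhat / having the qualities of


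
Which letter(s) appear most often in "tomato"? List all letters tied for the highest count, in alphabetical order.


Word: "tomato"
Letter counts:
  'a': 1
  'm': 1
  'o': 2
  't': 2
Maximum count = 2
Most frequent = 'o', 't' (2 times each)


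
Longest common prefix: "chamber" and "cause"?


Word 1: "chamber"
Word 2: "cause"
Comparing from start:
  Pos 0: 'c' == 'c'
  Pos 1: 'h' != 'a' (stop)
LCP = "c" (length 1)


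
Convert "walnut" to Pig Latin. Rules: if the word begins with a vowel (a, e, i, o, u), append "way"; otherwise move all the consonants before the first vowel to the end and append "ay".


Word: "walnut"
Starts with consonant(s) → move to end, add 'ay'
Consonant cluster: "w"
Pig Latin = "alnutway"


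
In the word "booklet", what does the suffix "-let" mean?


Suffix: -let
As in: booklet -> book + -let
Meaning = small


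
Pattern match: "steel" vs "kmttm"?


Pattern of "steel": [0, 1, 2, 2, 3]
Pattern of "kmttm": [0, 1, 2, 2, 1]
Patterns do not match
Same pattern = No


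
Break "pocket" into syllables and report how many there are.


Word: "pocket"
Syllable breakdown: pock / et
Counting: 2 parts
= 2 syllables


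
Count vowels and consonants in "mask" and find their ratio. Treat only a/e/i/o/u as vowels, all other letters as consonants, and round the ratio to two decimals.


Word: "mask"
Vowels (a,e,i,o,u): 1
Consonants: 3
Ratio = 1/3
= 0.33


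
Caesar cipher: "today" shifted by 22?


Word: "today"
Shift: 22
Each letter → (letter + shift) mod 26:
  't' (19) + 22 = 15 → 'p'
  'o' (14) + 22 = 10 → 'k'
  'd' (3) + 22 = 25 → 'z'
  'a' (0) + 22 = 22 → 'w'
  'y' (24) + 22 = 20 → 'u'
Result = "pkzwu"


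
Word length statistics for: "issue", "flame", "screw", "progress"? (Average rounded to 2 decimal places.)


Lengths: "issue"=5, "flame"=5, "screw"=5, "progress"=8
Sum = 23, Count = 4
Average = 23/4 = 5.75
= avg=5.75, min=5, max=8


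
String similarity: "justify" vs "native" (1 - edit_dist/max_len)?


Word 1: "justify" (length 7)
Word 2: "native" (length 6)
One optimal edit sequence:
  1. delete 'j'  (+1)
  2. substitute 'u' -> 'n'  (+1)
  3. substitute 's' -> 'a'  (+1)
  4. keep 't'
  5. keep 'i'
  6. substitute 'f' -> 'v'  (+1)
  7. substitute 'y' -> 'e'  (+1)
Edit distance = 5
Max length = max(7, 6) = 7
Similarity = 1 - 5/7
= 0.2857


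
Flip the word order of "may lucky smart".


Original: "may lucky smart"
Words (1..n): may | lucky | smart
Reversed (n..1): smart | lucky | may
Result = "smart lucky may"


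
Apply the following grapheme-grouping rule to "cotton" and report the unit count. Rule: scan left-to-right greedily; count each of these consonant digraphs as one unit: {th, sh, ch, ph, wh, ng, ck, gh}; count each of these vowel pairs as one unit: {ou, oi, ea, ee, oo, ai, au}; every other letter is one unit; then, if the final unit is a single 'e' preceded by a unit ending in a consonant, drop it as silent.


Word: "cotton" (6 letters)
Left-to-right scan:
  1. 'c' (letter)
  2. 'o' (letter)
  3. 't' (letter)
  4. 't' (letter)
  5. 'o' (letter)
  6. 'n' (letter)
Units from scan: 6
Sound units = 6 units


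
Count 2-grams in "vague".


Word: "vague" (length 5)
Number of 2-grams = length - 2 + 1 = 5 - 2 + 1
= 4


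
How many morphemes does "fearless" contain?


Word: "fearless"
Morphemes: fear / -less
Each morpheme carries meaning
= 2 morphemes


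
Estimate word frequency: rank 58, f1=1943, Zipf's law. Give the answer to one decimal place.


Zipf's law: f(r) = f(1) / r
f(1) = 1943
f(58) = 1943 / 58
= 33.5 occurrences


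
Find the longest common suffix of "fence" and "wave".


Word 1: "fence"
Word 2: "wave"
Comparing from end:
  Pos -1: 'e' == 'e'
  Pos -2: 'c' != 'v' (stop)
LCS = "e" (length 1)


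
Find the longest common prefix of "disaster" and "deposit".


Word 1: "disaster"
Word 2: "deposit"
Comparing from start:
  Pos 0: 'd' == 'd'
  Pos 1: 'i' != 'e' (stop)
LCP = "d" (length 1)


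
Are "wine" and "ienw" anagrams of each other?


Word 1: "wine" → sorted: einw
Word 2: "ienw" → sorted: einw
Same letters? einw == einw
Anagram = Yes


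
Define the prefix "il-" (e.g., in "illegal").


Prefix: il-
As in: illegal -> il- + legal
Meaning = not


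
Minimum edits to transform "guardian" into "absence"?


Word 1: "guardian" (length 8)
Word 2: "absence" (length 7)
One optimal edit sequence (insert/delete/substitute each cost 1):
  1. delete 'g'  (+1)
  2. substitute 'u' -> 'a'  (+1)
  3. substitute 'a' -> 'b'  (+1)
  4. substitute 'r' -> 's'  (+1)
  5. substitute 'd' -> 'e'  (+1)
  6. substitute 'i' -> 'n'  (+1)
  7. substitute 'a' -> 'c'  (+1)
  8. substitute 'n' -> 'e'  (+1)
Total edit operations: 8
Edit distance = 8


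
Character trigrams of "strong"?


Word: "strong" (length 6)
Number of trigrams = 6 - 3 + 1 = 4
  Position 0: "str"
  Position 1: "tro"
  Position 2: "ron"
  Position 3: "ong"
Trigrams = "str", "tro", "ron", "ong"


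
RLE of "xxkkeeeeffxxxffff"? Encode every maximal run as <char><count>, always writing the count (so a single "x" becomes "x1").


String: "xxkkeeeeffxxxffff"
Scanning for consecutive runs:
  'x' x 2
  'k' x 2
  'e' x 4
  'f' x 2
  'x' x 3
  'f' x 4
RLE = "x2k2e4f2x3f4"


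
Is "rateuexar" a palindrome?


Word: "rateuexar"
Reversed: "raxeuetar"
Forward == Backward? rateuexar != raxeuetar
Palindrome = No


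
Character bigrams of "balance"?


Word: "balance" (length 7)
Number of bigrams = 7 - 2 + 1 = 6
  Position 0: "ba"
  Position 1: "al"
  Position 2: "la"
  Position 3: "an"
  Position 4: "nc"
  Position 5: "ce"
Bigrams = "ba", "al", "la", "an", "nc", "ce"


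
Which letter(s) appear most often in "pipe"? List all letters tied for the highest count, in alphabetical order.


Word: "pipe"
Letter counts:
  'e': 1
  'i': 1
  'p': 2
Maximum count = 2
Most frequent = 'p' (2 times each)


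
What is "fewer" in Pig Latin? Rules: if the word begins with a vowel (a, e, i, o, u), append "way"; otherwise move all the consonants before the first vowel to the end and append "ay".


Word: "fewer"
Starts with consonant(s) → move to end, add 'ay'
Consonant cluster: "f"
Pig Latin = "ewerfay"


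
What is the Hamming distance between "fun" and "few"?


Comparing character by character (same length = 3):
  Pos 0: 'f' vs 'f' =
  Pos 1: 'u' vs 'e' !=
  Pos 2: 'n' vs 'w' !=
Hamming distance = 2


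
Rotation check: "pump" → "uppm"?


Word: "pump", Candidate: "uppm"
Method: check if candidate is substring of word+word
"pumppump" contains "uppm"? No
Is rotation = No


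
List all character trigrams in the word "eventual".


Word: "eventual" (length 8)
Number of trigrams = 8 - 3 + 1 = 6
  Position 0: "eve"
  Position 1: "ven"
  Position 2: "ent"
  Position 3: "ntu"
  Position 4: "tua"
  Position 5: "ual"
Trigrams = "eve", "ven", "ent", "ntu", "tua", "ual"


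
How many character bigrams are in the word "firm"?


Word: "firm" (length 4)
Number of 2-grams = length - 2 + 1 = 4 - 2 + 1
= 3


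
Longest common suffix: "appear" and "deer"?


Word 1: "appear"
Word 2: "deer"
Comparing from end:
  Pos -1: 'r' == 'r'
  Pos -2: 'a' != 'e' (stop)
LCS = "r" (length 1)


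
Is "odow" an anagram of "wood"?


Word 1: "wood" → sorted: doow
Word 2: "odow" → sorted: doow
Same letters? doow == doow
Anagram = Yes


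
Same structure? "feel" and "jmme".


Pattern of "feel": [0, 1, 1, 2]
Pattern of "jmme": [0, 1, 1, 2]
Patterns match
Same pattern = Yes


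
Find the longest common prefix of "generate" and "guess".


Word 1: "generate"
Word 2: "guess"
Comparing from start:
  Pos 0: 'g' == 'g'
  Pos 1: 'e' != 'u' (stop)
LCP = "g" (length 1)


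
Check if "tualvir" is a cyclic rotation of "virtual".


Word: "virtual", Candidate: "tualvir"
Method: check if candidate is substring of word+word
"virtualvirtual" contains "tualvir"? Yes
Is rotation = Yes


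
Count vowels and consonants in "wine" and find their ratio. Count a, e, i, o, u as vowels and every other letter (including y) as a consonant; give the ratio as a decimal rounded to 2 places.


Word: "wine"
Vowels (a,e,i,o,u): 2
Consonants: 2
Ratio = 2/2
= 1.00


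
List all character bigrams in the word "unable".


Word: "unable" (length 6)
Number of bigrams = 6 - 2 + 1 = 5
  Position 0: "un"
  Position 1: "na"
  Position 2: "ab"
  Position 3: "bl"
  Position 4: "le"
Bigrams = "un", "na", "ab", "bl", "le"


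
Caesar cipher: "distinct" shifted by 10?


Word: "distinct"
Shift: 10
Each letter → (letter + shift) mod 26:
  'd' (3) + 10 = 13 → 'n'
  'i' (8) + 10 = 18 → 's'
  's' (18) + 10 = 2 → 'c'
  't' (19) + 10 = 3 → 'd'
  'i' (8) + 10 = 18 → 's'
  'n' (13) + 10 = 23 → 'x'
  'c' (2) + 10 = 12 → 'm'
  't' (19) + 10 = 3 → 'd'
Result = "nscdsxmd"


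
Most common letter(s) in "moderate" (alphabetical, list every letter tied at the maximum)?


Word: "moderate"
Letter counts:
  'a': 1
  'd': 1
  'e': 2
  'm': 1
  'o': 1
  'r': 1
  't': 1
Maximum count = 2
Most frequent = 'e' (2 times each)


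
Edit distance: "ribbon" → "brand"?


Word 1: "ribbon" (length 6)
Word 2: "brand" (length 5)
One optimal edit sequence (insert/delete/substitute each cost 1):
  1. delete 'r'  (+1)
  2. delete 'i'  (+1)
  3. keep 'b'
  4. substitute 'b' -> 'r'  (+1)
  5. substitute 'o' -> 'a'  (+1)
  6. keep 'n'
  7. insert 'd'  (+1)
Total edit operations: 5
Edit distance = 5


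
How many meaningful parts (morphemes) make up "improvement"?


Word: "improvement"
Morphemes: improve / -ment
Each morpheme carries meaning
= 2 morphemes


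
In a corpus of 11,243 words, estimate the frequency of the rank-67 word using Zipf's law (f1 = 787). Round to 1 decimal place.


Zipf's law: f(r) = f(1) / r
f(1) = 787
f(67) = 787 / 67
= 11.7 occurrences


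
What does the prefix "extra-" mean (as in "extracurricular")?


Prefix: extra-
As in: extracurricular -> extra- + curricular
Meaning = beyond


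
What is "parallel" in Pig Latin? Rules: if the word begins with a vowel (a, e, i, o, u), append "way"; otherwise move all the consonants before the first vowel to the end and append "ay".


Word: "parallel"
Starts with consonant(s) → move to end, add 'ay'
Consonant cluster: "p"
Pig Latin = "arallelpay"


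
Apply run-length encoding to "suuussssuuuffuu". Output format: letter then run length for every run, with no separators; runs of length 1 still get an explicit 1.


String: "suuussssuuuffuu"
Scanning for consecutive runs:
  's' x 1
  'u' x 3
  's' x 4
  'u' x 3
  'f' x 2
  'u' x 2
RLE = "s1u3s4u3f2u2"


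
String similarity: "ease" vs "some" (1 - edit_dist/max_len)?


Word 1: "ease" (length 4)
Word 2: "some" (length 4)
One optimal edit sequence:
  1. substitute 'e' -> 's'  (+1)
  2. substitute 'a' -> 'o'  (+1)
  3. substitute 's' -> 'm'  (+1)
  4. keep 'e'
Edit distance = 3
Max length = max(4, 4) = 4
Similarity = 1 - 3/4
= 0.2500


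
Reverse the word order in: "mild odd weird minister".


Original: "mild odd weird minister"
Words (1..n): mild | odd | weird | minister
Reversed (n..1): minister | weird | odd | mild
Result = "minister weird odd mild"


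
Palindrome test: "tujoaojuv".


Word: "tujoaojuv"
Reversed: "vujoaojut"
Forward == Backward? tujoaojuv != vujoaojut
Palindrome = No


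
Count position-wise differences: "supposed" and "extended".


Comparing character by character (same length = 8):
  Pos 0: 's' vs 'e' !=
  Pos 1: 'u' vs 'x' !=
  Pos 2: 'p' vs 't' !=
  Pos 3: 'p' vs 'e' !=
  Pos 4: 'o' vs 'n' !=
  Pos 5: 's' vs 'd' !=
  Pos 6: 'e' vs 'e' =
  Pos 7: 'd' vs 'd' =
Hamming distance = 6


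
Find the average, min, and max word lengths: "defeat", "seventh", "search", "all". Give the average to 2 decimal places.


Lengths: "defeat"=6, "seventh"=7, "search"=6, "all"=3
Sum = 22, Count = 4
Average = 22/4 = 5.50
= avg=5.50, min=3, max=7


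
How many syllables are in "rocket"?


Word: "rocket"
Syllable breakdown: rock-et
Counting: 2 parts
= 2 syllables


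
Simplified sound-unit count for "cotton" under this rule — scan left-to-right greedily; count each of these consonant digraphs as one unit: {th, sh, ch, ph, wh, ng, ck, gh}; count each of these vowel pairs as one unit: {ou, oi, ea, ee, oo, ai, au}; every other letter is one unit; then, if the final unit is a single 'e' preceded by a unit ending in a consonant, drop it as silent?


Word: "cotton" (6 letters)
Left-to-right scan:
  [1] 'c' (letter)
  [2] 'o' (letter)
  [3] 't' (letter)
  [4] 't' (letter)
  [5] 'o' (letter)
  [6] 'n' (letter)
Units from scan: 6
Sound units = 6 units


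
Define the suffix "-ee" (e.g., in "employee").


Suffix: -ee
As in: employee -> employ + -ee
Meaning = one who receives


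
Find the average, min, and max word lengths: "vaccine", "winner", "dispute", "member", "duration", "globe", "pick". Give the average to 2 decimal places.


Lengths: "vaccine"=7, "winner"=6, "dispute"=7, "member"=6, "duration"=8, "globe"=5, "pick"=4
Sum = 43, Count = 7
Average = 43/7 = 6.14
= avg=6.14, min=4, max=8


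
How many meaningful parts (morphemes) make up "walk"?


Word: "walk"
Morphemes: walk
Each morpheme carries meaning
= 1 morpheme


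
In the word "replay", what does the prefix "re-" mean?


Prefix: re-
Example: replay (re- + play)
Meaning = again


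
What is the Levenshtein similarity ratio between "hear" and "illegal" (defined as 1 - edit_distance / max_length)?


Word 1: "hear" (length 4)
Word 2: "illegal" (length 7)
One optimal edit sequence:
  1. insert 'i'  (+1)
  2. insert 'l'  (+1)
  3. substitute 'h' -> 'l'  (+1)
  4. keep 'e'
  5. insert 'g'  (+1)
  6. keep 'a'
  7. substitute 'r' -> 'l'  (+1)
Edit distance = 5
Max length = max(4, 7) = 7
Similarity = 1 - 5/7
= 0.2857


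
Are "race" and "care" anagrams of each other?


Word 1: "race" → sorted: acer
Word 2: "care" → sorted: acer
Same letters? acer == acer
Anagram = Yes


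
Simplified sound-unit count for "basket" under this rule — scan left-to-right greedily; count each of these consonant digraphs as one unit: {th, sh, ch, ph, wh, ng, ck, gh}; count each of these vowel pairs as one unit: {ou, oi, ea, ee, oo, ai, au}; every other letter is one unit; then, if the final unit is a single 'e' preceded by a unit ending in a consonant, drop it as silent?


Word: "basket" (6 letters)
Left-to-right scan:
  [1] 'b' (letter)
  [2] 'a' (letter)
  [3] 's' (letter)
  [4] 'k' (letter)
  [5] 'e' (letter)
  [6] 't' (letter)
Units from scan: 6
Sound units = 6 units


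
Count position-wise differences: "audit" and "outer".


Comparing character by character (same length = 5):
  Pos 0: 'a' vs 'o' !=
  Pos 1: 'u' vs 'u' =
  Pos 2: 'd' vs 't' !=
  Pos 3: 'i' vs 'e' !=
  Pos 4: 't' vs 'r' !=
Hamming distance = 4


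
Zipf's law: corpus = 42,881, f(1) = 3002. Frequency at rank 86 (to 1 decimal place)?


Zipf's law: f(r) = f(1) / r
f(1) = 3002
f(86) = 3002 / 86
= 34.9 occurrences


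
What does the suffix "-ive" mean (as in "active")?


Suffix: -ive
As in: active -> act + -ive
Meaning = tending to


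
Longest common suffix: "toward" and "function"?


Word 1: "toward"
Word 2: "function"
Comparing from end:
  Pos -1: 'd' != 'n' (stop)
LCS = "" (length 0)


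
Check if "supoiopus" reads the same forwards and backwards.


Word: "supoiopus"
Reversed: "supoiopus"
Forward == Backward? supoiopus == supoiopus
Palindrome = Yes


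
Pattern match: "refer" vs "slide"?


Pattern of "refer": [0, 1, 2, 1, 0]
Pattern of "slide": [0, 1, 2, 3, 4]
Patterns do not match
Same pattern = No


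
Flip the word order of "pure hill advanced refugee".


Original: "pure hill advanced refugee"
Words (1..n): pure | hill | advanced | refugee
Reversed (n..1): refugee | advanced | hill | pure
Result = "refugee advanced hill pure"


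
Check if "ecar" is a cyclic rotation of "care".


Word: "care", Candidate: "ecar"
Method: check if candidate is substring of word+word
"carecare" contains "ecar"? Yes
Is rotation = Yes


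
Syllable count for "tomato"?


Word: "tomato"
Syllable breakdown: to | ma | to
Counting: 3 parts
= 3 syllables


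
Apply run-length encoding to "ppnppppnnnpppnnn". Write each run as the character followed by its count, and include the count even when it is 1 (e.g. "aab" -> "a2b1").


String: "ppnppppnnnpppnnn"
Scanning for consecutive runs:
  'p' x 2
  'n' x 1
  'p' x 4
  'n' x 3
  'p' x 3
  'n' x 3
RLE = "p2n1p4n3p3n3"


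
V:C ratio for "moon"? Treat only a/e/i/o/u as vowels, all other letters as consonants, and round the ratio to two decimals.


Word: "moon"
Vowels (a,e,i,o,u): 2
Consonants: 2
Ratio = 2/2
= 1.00


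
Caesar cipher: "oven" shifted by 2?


Word: "oven"
Shift: 2
Each letter → (letter + shift) mod 26:
  'o' (14) + 2 = 16 → 'q'
  'v' (21) + 2 = 23 → 'x'
  'e' (4) + 2 = 6 → 'g'
  'n' (13) + 2 = 15 → 'p'
Result = "qxgp"


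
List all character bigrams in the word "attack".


Word: "attack" (length 6)
Number of bigrams = 6 - 2 + 1 = 5
  Position 0: "at"
  Position 1: "tt"
  Position 2: "ta"
  Position 3: "ac"
  Position 4: "ck"
Bigrams = "at", "tt", "ta", "ac", "ck"


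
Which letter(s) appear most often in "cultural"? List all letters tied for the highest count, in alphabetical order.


Word: "cultural"
Letter counts:
  'a': 1
  'c': 1
  'l': 2
  'r': 1
  't': 1
  'u': 2
Maximum count = 2
Most frequent = 'l', 'u' (2 times each)


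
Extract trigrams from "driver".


Word: "driver" (length 6)
Number of trigrams = 6 - 3 + 1 = 4
  Position 0: "dri"
  Position 1: "riv"
  Position 2: "ive"
  Position 3: "ver"
Trigrams = "dri", "riv", "ive", "ver"


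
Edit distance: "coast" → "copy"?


Word 1: "coast" (length 5)
Word 2: "copy" (length 4)
One optimal edit sequence (insert/delete/substitute each cost 1):
  1. keep 'c'
  2. keep 'o'
  3. delete 'a'  (+1)
  4. substitute 's' -> 'p'  (+1)
  5. substitute 't' -> 'y'  (+1)
Total edit operations: 3
Edit distance = 3


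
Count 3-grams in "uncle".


Word: "uncle" (length 5)
Number of 3-grams = length - 3 + 1 = 5 - 3 + 1
= 3


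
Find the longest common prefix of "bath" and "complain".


Word 1: "bath"
Word 2: "complain"
Comparing from start:
  Pos 0: 'b' != 'c' (stop)
LCP = "" (length 0)


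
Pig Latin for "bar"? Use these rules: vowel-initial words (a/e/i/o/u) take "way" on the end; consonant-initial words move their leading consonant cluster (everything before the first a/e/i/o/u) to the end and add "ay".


Word: "bar"
Starts with consonant(s) → move to end, add 'ay'
Consonant cluster: "b"
Pig Latin = "arbay"


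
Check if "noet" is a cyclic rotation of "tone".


Word: "tone", Candidate: "noet"
Method: check if candidate is substring of word+word
"tonetone" contains "noet"? No
Is rotation = No
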